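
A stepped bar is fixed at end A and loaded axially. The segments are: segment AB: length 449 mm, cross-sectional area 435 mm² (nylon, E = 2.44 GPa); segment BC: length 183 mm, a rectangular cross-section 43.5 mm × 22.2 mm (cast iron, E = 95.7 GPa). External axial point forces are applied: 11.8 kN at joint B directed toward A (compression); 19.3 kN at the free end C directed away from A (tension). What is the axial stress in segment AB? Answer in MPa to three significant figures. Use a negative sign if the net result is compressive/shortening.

Internal axial forces (sectioning from the free end, tension +): N_BC = 19.3 kN, N_AB = 7.5 kN.
σ_AB = N_AB/A_AB = 7500/435 = 17.24 MPa.

17.2 MPa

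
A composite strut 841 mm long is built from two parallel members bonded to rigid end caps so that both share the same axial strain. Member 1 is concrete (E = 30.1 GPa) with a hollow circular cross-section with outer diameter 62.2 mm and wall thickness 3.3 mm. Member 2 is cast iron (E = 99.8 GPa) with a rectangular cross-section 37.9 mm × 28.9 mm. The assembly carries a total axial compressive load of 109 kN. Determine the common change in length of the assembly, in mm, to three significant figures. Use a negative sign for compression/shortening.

A_1 = 610.6 mm².
A_2 = 1095 mm².
Equal strain + equilibrium ⇒ each member carries load in proportion to AE: A₁E₁ = 18380000 N, A₂E₂ = 109300000 N, ΣAE = 127700000 N.
δ = PL/ΣAE = -109000·841/127700000 = -0.7179 mm.

-0.718 mm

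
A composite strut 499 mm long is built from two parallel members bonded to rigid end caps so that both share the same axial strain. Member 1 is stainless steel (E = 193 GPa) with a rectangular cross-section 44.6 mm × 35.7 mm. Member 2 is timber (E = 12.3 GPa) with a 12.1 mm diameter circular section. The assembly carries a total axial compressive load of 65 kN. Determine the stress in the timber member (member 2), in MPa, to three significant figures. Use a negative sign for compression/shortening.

A_1 = 1592 mm².
A_2 = 115 mm².
Equal strain + equilibrium ⇒ each member carries load in proportion to AE: A₁E₁ = 307300000 N, A₂E₂ = 1414000 N, ΣAE = 308700000 N.
σ₂ = P·E₂/ΣAE = -65000·12300/308700000 = -2.59 MPa.

-2.59 MPa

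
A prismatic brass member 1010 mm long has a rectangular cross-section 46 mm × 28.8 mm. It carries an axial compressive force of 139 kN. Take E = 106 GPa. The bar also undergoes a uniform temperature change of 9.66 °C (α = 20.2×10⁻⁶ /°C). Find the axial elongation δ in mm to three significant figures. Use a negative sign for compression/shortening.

-0.803 mm

A = 1325 mm².
δ_mech = NL/(AE) = -139000·1010/(1325·106000) = -0.9997 mm.
δ_thermal = αLΔT = 20.2e-6·1010·9.66 = 0.1971 mm.
δ = δ_mech + δ_thermal = -0.8026 mm.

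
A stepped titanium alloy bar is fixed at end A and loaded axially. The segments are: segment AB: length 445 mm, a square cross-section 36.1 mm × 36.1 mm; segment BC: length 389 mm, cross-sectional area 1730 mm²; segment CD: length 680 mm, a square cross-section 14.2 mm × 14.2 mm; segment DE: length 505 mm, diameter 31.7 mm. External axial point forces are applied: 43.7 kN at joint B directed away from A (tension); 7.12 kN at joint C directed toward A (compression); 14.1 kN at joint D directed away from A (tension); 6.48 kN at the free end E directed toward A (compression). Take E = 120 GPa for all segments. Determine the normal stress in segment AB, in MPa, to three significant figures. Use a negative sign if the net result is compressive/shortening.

Internal axial forces (sectioning from the free end, tension +): N_DE = -6.48 kN, N_CD = 7.62 kN, N_BC = 0.5 kN, N_AB = 44.2 kN.
A_AB = 1303 mm².
σ_AB = N_AB/A_AB = 44200/1303 = 33.92 MPa.

33.9 MPa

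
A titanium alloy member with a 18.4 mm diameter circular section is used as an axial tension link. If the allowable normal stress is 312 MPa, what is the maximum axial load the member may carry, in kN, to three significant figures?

83.0 kN

A = 265.9 mm².
P_max = σ_allow · A = 312 · 265.9 = 82960 N = 82.96 kN.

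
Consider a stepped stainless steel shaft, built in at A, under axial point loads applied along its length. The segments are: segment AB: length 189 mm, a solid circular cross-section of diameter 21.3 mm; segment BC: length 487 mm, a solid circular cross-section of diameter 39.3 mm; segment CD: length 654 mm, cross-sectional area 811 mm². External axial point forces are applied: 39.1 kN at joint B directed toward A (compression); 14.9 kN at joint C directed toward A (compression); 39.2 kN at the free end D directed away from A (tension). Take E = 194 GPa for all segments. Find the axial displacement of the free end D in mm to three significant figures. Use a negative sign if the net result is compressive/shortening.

Internal axial forces (sectioning from the free end, tension +): N_CD = 39.2 kN, N_BC = 24.3 kN, N_AB = -14.8 kN.
A_AB = 356.3 mm².
A_BC = 1213 mm².
δ_AB = -14800·189/(356.3·194000) = -0.04046 mm
δ_BC = 24300·487/(1213·194000) = 0.05029 mm
δ_CD = 39200·654/(811·194000) = 0.1629 mm
δ = Σδ_i = 0.1728 mm.

0.173 mm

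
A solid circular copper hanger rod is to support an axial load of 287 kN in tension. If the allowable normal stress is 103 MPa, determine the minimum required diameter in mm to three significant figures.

59.6 mm

Required area A ≥ P/σ_allow = 287000/103 = 2786 mm².
For a solid circular section, d ≥ √(4A/π) = 59.56 mm.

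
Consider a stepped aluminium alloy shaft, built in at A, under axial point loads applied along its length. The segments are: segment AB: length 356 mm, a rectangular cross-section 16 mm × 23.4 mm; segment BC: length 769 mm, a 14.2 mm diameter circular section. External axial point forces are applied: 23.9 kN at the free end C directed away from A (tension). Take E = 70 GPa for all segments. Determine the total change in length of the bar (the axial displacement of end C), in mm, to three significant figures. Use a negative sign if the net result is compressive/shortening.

1.98 mm

Internal axial forces (sectioning from the free end, tension +): N_BC = 23.9 kN, N_AB = 23.9 kN.
A_AB = 374.4 mm².
A_BC = 158.4 mm².
δ_AB = 23900·356/(374.4·70000) = 0.3246 mm
δ_BC = 23900·769/(158.4·70000) = 1.658 mm
δ = Σδ_i = 1.983 mm.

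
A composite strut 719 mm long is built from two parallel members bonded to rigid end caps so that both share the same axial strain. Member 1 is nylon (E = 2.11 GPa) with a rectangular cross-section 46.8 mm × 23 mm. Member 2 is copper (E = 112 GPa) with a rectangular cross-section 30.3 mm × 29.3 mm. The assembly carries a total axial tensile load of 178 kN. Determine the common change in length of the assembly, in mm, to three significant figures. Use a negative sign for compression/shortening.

A_1 = 1076 mm².
A_2 = 887.8 mm².
Equal strain + equilibrium ⇒ each member carries load in proportion to AE: A₁E₁ = 2271000 N, A₂E₂ = 99430000 N, ΣAE = 101700000 N.
δ = PL/ΣAE = 178000·719/101700000 = 1.258 mm.

1.26 mm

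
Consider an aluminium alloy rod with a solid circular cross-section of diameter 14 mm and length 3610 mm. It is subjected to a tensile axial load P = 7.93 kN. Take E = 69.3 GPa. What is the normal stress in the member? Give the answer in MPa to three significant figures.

A = 153.9 mm².
σ = N/A = 7930/153.9 = 51.51 MPa.

51.5 MPa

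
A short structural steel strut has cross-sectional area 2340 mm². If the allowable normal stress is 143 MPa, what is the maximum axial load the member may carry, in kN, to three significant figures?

335 kN

P_max = σ_allow · A = 143 · 2340 = 334600 N = 334.6 kN.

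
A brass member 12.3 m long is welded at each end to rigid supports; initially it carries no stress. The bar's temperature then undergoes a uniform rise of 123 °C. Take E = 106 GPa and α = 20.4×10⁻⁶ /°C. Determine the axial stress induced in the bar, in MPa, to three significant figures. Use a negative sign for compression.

-266 MPa

Free thermal expansion αLΔT = 20.4e-6 · 12300 · 123 = 30.86 mm.
The walls impose strain ε = −(30.86)/12300 = -2.5092e-03; σ = Eε = 106000 · -2.5092e-03 = -266 MPa.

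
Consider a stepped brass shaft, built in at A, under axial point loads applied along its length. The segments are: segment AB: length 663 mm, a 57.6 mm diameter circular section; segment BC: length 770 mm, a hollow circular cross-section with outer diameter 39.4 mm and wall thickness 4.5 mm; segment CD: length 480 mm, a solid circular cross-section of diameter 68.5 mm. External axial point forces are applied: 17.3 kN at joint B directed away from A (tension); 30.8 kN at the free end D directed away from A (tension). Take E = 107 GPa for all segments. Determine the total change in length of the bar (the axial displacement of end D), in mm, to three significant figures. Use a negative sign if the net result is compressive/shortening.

0.601 mm

Internal axial forces (sectioning from the free end, tension +): N_CD = 30.8 kN, N_BC = 30.8 kN, N_AB = 48.1 kN.
A_AB = 2606 mm².
A_BC = 493.4 mm².
A_CD = 3685 mm².
δ_AB = 48100·663/(2606·107000) = 0.1144 mm
δ_BC = 30800·770/(493.4·107000) = 0.4492 mm
δ_CD = 30800·480/(3685·107000) = 0.03749 mm
δ = Σδ_i = 0.6011 mm.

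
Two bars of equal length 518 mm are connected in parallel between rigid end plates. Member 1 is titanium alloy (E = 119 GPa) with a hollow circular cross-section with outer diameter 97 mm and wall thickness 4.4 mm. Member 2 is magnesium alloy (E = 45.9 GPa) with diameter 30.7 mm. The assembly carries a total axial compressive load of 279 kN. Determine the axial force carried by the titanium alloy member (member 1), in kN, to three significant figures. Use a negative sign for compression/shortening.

-228 kN

A_1 = 1280 mm².
A_2 = 740.2 mm².
Equal strain + equilibrium ⇒ each member carries load in proportion to AE: A₁E₁ = 152300000 N, A₂E₂ = 33980000 N, ΣAE = 186300000 N.
F₁ = P·A₁E₁/ΣAE = -279000·152300000/186300000 = -228100 N.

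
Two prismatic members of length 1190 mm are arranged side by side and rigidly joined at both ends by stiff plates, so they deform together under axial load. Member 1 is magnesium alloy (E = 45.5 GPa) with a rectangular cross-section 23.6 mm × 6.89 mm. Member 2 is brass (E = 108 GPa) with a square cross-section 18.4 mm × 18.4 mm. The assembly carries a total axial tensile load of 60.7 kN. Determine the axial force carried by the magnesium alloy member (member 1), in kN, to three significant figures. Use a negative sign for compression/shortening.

A_1 = 162.6 mm².
A_2 = 338.6 mm².
Equal strain + equilibrium ⇒ each member carries load in proportion to AE: A₁E₁ = 7398000 N, A₂E₂ = 36560000 N, ΣAE = 43960000 N.
F₁ = P·A₁E₁/ΣAE = 60700·7398000/43960000 = 10220 N.

10.2 kN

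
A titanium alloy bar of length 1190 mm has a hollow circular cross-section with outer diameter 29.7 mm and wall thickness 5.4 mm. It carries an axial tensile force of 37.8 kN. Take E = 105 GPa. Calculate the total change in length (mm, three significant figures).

1.04 mm

A = 412.2 mm².
δ_mech = NL/(AE) = 37800·1190/(412.2·105000) = 1.039 mm.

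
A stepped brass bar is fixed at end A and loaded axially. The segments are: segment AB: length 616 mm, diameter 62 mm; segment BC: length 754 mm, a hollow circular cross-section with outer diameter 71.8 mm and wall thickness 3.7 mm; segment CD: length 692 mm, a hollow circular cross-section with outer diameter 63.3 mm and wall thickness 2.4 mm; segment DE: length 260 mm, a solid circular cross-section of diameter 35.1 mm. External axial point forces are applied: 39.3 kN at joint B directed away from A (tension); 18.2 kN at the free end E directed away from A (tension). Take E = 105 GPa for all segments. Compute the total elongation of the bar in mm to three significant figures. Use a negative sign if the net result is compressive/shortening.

Internal axial forces (sectioning from the free end, tension +): N_DE = 18.2 kN, N_CD = 18.2 kN, N_BC = 18.2 kN, N_AB = 57.5 kN.
A_AB = 3019 mm².
A_BC = 791.6 mm².
A_CD = 459.2 mm².
A_DE = 967.6 mm².
δ_AB = 57500·616/(3019·105000) = 0.1117 mm
δ_BC = 18200·754/(791.6·105000) = 0.1651 mm
δ_CD = 18200·692/(459.2·105000) = 0.2612 mm
δ_DE = 18200·260/(967.6·105000) = 0.04657 mm
δ = Σδ_i = 0.5846 mm.

0.585 mm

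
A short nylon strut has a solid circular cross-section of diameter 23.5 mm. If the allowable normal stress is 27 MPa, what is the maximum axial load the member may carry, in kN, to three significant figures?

A = 433.7 mm².
P_max = σ_allow · A = 27 · 433.7 = 11710 N = 11.71 kN.

11.7 kN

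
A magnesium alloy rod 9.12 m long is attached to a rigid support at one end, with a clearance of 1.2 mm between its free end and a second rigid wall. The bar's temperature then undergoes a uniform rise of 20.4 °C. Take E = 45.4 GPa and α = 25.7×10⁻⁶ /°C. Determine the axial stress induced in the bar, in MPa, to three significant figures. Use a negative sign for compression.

-17.8 MPa

Free thermal expansion αLΔT = 25.7e-6 · 9120 · 20.4 = 4.781 mm.
The walls engage after the gap closes; constrained expansion = 4.781 − 1.2 = 3.581 mm.
The walls impose strain ε = −(3.581)/9120 = -3.9270e-04; σ = Eε = 45400 · -3.9270e-04 = -17.83 MPa.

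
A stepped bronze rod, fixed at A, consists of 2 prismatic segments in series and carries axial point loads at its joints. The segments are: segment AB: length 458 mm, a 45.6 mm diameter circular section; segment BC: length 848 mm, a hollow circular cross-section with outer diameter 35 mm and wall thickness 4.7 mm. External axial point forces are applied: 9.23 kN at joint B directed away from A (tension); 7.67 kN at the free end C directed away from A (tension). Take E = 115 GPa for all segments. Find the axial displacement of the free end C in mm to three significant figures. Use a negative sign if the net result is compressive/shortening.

Internal axial forces (sectioning from the free end, tension +): N_BC = 7.67 kN, N_AB = 16.9 kN.
A_AB = 1633 mm².
A_BC = 447.4 mm².
δ_AB = 16900·458/(1633·115000) = 0.04121 mm
δ_BC = 7670·848/(447.4·115000) = 0.1264 mm
δ = Σδ_i = 0.1676 mm.

0.168 mm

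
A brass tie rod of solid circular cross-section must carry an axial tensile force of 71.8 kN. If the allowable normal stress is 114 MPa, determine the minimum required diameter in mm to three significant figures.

28.3 mm

Required area A ≥ P/σ_allow = 71800/114 = 629.8 mm².
For a solid circular section, d ≥ √(4A/π) = 28.32 mm.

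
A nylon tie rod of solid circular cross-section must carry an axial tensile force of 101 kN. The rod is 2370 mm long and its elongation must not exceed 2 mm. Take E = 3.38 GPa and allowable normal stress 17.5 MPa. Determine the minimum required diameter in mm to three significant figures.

212 mm

Required area A ≥ P/σ_allow = 101000/17.5 = 5771 mm².
For a solid circular section, d ≥ √(4A/π) = 85.72 mm.
Elongation limit: A ≥ PL/(Eδ_allow) = 101000·2370/(3380·2) = 35410 mm² ⇒ d ≥ 212.3 mm.
The elongation limit governs.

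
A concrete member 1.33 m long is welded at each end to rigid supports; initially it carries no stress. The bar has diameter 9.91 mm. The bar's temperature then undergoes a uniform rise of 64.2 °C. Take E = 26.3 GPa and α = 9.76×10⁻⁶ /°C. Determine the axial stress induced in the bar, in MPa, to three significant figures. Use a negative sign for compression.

-16.5 MPa

Free thermal expansion αLΔT = 9.76e-6 · 1330 · 64.2 = 0.8334 mm.
The walls impose strain ε = −(0.8334)/1330 = -6.2659e-04; σ = Eε = 26300 · -6.2659e-04 = -16.48 MPa.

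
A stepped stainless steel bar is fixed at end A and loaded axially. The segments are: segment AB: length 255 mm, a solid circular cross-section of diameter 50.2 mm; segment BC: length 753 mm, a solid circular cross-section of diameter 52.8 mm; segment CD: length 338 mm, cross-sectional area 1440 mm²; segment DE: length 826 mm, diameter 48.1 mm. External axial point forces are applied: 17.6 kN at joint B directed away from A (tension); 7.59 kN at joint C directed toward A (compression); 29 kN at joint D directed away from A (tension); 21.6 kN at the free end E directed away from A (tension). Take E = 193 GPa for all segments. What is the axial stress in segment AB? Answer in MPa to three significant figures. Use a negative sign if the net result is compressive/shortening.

30.6 MPa

Internal axial forces (sectioning from the free end, tension +): N_DE = 21.6 kN, N_CD = 50.6 kN, N_BC = 43.01 kN, N_AB = 60.61 kN.
A_AB = 1979 mm².
σ_AB = N_AB/A_AB = 60610/1979 = 30.62 MPa.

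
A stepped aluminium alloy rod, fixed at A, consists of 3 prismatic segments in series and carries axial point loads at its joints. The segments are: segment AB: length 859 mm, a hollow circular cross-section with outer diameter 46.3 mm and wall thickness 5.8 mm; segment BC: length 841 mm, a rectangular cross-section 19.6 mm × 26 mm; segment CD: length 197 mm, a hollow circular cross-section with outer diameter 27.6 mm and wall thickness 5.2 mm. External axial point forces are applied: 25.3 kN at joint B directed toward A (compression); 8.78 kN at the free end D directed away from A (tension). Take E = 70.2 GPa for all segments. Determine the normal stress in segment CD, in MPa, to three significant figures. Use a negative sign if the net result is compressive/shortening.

Internal axial forces (sectioning from the free end, tension +): N_CD = 8.78 kN, N_BC = 8.78 kN, N_AB = -16.52 kN.
A_CD = 365.9 mm².
σ_CD = N_CD/A_CD = 8780/365.9 = 23.99 MPa.

24.0 MPa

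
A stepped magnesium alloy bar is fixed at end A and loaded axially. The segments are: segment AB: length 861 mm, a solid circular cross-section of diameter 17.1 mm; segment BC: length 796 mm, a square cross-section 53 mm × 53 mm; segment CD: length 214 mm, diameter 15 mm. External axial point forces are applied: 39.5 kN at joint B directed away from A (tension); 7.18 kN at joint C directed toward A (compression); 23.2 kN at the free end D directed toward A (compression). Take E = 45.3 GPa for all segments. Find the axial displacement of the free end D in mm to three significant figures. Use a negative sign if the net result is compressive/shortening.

Internal axial forces (sectioning from the free end, tension +): N_CD = -23.2 kN, N_BC = -30.38 kN, N_AB = 9.12 kN.
A_AB = 229.7 mm².
A_BC = 2809 mm².
A_CD = 176.7 mm².
δ_AB = 9120·861/(229.7·45300) = 0.7548 mm
δ_BC = -30380·796/(2809·45300) = -0.19 mm
δ_CD = -23200·214/(176.7·45300) = -0.6202 mm
δ = Σδ_i = -0.05547 mm.

-0.0555 mm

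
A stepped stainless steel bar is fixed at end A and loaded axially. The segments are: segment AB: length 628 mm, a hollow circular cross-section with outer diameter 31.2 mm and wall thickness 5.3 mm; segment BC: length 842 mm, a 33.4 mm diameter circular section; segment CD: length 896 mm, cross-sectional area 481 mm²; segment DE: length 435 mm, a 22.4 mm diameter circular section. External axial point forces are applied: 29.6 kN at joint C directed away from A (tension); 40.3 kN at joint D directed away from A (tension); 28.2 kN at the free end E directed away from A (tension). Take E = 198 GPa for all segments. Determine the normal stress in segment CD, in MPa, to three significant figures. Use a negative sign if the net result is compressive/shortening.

Internal axial forces (sectioning from the free end, tension +): N_DE = 28.2 kN, N_CD = 68.5 kN, N_BC = 98.1 kN, N_AB = 98.1 kN.
σ_CD = N_CD/A_CD = 68500/481 = 142.4 MPa.

142 MPa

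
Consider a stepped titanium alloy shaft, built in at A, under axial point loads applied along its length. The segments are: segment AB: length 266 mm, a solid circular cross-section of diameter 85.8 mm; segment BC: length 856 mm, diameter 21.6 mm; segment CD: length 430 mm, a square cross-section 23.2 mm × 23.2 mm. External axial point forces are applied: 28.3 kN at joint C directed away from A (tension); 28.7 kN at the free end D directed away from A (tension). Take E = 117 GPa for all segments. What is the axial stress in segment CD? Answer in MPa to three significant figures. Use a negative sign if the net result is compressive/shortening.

Internal axial forces (sectioning from the free end, tension +): N_CD = 28.7 kN, N_BC = 57 kN, N_AB = 57 kN.
A_CD = 538.2 mm².
σ_CD = N_CD/A_CD = 28700/538.2 = 53.32 MPa.

53.3 MPa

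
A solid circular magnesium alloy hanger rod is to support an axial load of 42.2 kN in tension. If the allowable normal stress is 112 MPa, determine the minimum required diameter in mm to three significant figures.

Required area A ≥ P/σ_allow = 42200/112 = 376.8 mm².
For a solid circular section, d ≥ √(4A/π) = 21.9 mm.

21.9 mm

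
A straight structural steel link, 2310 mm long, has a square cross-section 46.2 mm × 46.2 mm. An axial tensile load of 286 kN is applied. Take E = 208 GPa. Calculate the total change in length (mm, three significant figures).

A = 2134 mm².
δ_mech = NL/(AE) = 286000·2310/(2134·208000) = 1.488 mm.

1.49 mm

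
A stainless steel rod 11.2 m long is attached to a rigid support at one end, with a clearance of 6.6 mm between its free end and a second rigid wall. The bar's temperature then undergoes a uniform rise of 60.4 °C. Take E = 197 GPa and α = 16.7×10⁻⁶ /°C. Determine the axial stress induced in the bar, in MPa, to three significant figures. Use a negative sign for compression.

Free thermal expansion αLΔT = 16.7e-6 · 11200 · 60.4 = 11.3 mm.
The walls engage after the gap closes; constrained expansion = 11.3 − 6.6 = 4.697 mm.
The walls impose strain ε = −(4.697)/11200 = -4.1939e-04; σ = Eε = 197000 · -4.1939e-04 = -82.62 MPa.

-82.6 MPa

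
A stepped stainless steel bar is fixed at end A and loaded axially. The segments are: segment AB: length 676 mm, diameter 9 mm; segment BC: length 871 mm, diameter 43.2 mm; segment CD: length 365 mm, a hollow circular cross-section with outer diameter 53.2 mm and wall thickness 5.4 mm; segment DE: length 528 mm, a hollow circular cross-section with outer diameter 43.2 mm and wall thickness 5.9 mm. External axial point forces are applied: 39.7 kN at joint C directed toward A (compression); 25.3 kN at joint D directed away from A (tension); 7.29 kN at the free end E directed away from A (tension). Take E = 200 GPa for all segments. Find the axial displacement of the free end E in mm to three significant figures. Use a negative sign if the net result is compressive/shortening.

-0.298 mm

Internal axial forces (sectioning from the free end, tension +): N_DE = 7.29 kN, N_CD = 32.59 kN, N_BC = -7.11 kN, N_AB = -7.11 kN.
A_AB = 63.62 mm².
A_BC = 1466 mm².
A_CD = 810.9 mm².
A_DE = 691.4 mm².
δ_AB = -7110·676/(63.62·200000) = -0.3778 mm
δ_BC = -7110·871/(1466·200000) = -0.02113 mm
δ_CD = 32590·365/(810.9·200000) = 0.07335 mm
δ_DE = 7290·528/(691.4·200000) = 0.02784 mm
δ = Σδ_i = -0.2977 mm.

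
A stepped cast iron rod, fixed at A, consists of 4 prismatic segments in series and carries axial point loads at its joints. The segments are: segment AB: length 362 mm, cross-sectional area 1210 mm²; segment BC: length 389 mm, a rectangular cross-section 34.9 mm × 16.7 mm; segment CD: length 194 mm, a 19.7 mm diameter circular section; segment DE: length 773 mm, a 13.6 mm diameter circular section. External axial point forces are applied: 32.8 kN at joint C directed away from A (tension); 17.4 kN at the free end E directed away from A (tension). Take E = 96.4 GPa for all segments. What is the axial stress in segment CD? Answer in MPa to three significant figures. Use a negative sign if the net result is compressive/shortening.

57.1 MPa

Internal axial forces (sectioning from the free end, tension +): N_DE = 17.4 kN, N_CD = 17.4 kN, N_BC = 50.2 kN, N_AB = 50.2 kN.
A_CD = 304.8 mm².
σ_CD = N_CD/A_CD = 17400/304.8 = 57.09 MPa.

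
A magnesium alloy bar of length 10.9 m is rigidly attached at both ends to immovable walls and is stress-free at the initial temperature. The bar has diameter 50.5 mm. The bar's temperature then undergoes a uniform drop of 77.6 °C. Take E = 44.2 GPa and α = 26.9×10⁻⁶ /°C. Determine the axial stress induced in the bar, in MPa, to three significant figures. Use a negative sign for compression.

Free thermal expansion αLΔT = 26.9e-6 · 10900 · -77.6 = -22.75 mm.
The walls impose strain ε = −(-22.75)/10900 = 2.0874e-03; σ = Eε = 44200 · 2.0874e-03 = 92.26 MPa.

92.3 MPa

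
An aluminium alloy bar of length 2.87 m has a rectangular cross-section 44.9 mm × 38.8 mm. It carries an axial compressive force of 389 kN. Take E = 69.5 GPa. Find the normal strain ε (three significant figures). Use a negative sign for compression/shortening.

A = 1742 mm².
σ = N/A = -223.3 MPa; ε = σ/E = -223.3/69500 = -3.213e-03.

-0.00321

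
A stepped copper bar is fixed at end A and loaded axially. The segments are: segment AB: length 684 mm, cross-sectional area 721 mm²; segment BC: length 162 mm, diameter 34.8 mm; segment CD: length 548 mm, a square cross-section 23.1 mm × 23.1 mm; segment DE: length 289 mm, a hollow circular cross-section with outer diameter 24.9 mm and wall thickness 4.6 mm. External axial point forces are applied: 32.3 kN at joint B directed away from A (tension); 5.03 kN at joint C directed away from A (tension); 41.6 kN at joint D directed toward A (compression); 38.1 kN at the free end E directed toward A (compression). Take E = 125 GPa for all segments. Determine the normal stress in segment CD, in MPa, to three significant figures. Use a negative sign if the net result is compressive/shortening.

-149 MPa

Internal axial forces (sectioning from the free end, tension +): N_DE = -38.1 kN, N_CD = -79.7 kN, N_BC = -74.67 kN, N_AB = -42.37 kN.
A_CD = 533.6 mm².
σ_CD = N_CD/A_CD = -79700/533.6 = -149.4 MPa.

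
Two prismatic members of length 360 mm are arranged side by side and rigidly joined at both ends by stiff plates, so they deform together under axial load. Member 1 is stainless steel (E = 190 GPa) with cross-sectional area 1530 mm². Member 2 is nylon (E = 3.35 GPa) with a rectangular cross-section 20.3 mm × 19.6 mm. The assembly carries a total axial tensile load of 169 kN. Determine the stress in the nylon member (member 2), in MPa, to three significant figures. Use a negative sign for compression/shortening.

A_2 = 397.9 mm².
Equal strain + equilibrium ⇒ each member carries load in proportion to AE: A₁E₁ = 290700000 N, A₂E₂ = 1333000 N, ΣAE = 292000000 N.
σ₂ = P·E₂/ΣAE = 169000·3350/292000000 = 1.939 MPa.

1.94 MPa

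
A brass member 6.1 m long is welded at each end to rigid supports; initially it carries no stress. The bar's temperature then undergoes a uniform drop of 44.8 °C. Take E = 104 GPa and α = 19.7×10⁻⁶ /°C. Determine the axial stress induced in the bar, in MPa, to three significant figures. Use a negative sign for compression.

91.8 MPa

Free thermal expansion αLΔT = 19.7e-6 · 6100 · -44.8 = -5.384 mm.
The walls impose strain ε = −(-5.384)/6100 = 8.8256e-04; σ = Eε = 104000 · 8.8256e-04 = 91.79 MPa.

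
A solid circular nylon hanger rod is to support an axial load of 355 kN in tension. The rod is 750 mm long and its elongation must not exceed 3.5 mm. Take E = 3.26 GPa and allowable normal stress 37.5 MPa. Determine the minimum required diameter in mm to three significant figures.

172 mm

Required area A ≥ P/σ_allow = 355000/37.5 = 9467 mm².
For a solid circular section, d ≥ √(4A/π) = 109.8 mm.
Elongation limit: A ≥ PL/(Eδ_allow) = 355000·750/(3260·3.5) = 23330 mm² ⇒ d ≥ 172.4 mm.
The elongation limit governs.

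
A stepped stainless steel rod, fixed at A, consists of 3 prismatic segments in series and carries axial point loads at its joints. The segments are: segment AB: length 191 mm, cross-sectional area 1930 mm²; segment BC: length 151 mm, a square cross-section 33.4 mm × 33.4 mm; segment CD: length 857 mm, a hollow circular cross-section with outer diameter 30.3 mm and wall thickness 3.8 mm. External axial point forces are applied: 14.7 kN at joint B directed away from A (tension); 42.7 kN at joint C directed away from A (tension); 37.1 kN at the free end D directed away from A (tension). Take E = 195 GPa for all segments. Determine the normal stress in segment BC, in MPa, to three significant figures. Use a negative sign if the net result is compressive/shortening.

71.5 MPa

Internal axial forces (sectioning from the free end, tension +): N_CD = 37.1 kN, N_BC = 79.8 kN, N_AB = 94.5 kN.
A_BC = 1116 mm².
σ_BC = N_BC/A_BC = 79800/1116 = 71.53 MPa.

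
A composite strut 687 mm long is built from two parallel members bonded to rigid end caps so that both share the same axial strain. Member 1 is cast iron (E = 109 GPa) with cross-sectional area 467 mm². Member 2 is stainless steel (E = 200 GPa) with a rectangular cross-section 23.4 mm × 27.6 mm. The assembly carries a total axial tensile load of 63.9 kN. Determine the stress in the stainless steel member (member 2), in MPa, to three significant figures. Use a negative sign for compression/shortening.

A_2 = 645.8 mm².
Equal strain + equilibrium ⇒ each member carries load in proportion to AE: A₁E₁ = 50900000 N, A₂E₂ = 129200000 N, ΣAE = 180100000 N.
σ₂ = P·E₂/ΣAE = 63900·200000/180100000 = 70.97 MPa.

71.0 MPa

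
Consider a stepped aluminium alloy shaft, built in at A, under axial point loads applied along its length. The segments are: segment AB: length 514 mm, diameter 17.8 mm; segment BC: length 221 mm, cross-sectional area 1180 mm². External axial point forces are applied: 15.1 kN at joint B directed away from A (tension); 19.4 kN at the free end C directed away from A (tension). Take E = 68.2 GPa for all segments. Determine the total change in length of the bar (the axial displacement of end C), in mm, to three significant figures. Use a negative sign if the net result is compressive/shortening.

1.10 mm

Internal axial forces (sectioning from the free end, tension +): N_BC = 19.4 kN, N_AB = 34.5 kN.
A_AB = 248.8 mm².
δ_AB = 34500·514/(248.8·68200) = 1.045 mm
δ_BC = 19400·221/(1180·68200) = 0.05328 mm
δ = Σδ_i = 1.098 mm.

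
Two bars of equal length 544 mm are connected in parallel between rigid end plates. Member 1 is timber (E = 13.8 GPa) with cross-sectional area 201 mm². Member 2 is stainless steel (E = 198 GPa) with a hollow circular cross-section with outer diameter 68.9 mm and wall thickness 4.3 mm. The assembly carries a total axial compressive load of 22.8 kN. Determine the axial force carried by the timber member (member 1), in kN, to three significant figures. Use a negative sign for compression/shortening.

A_2 = 872.7 mm².
Equal strain + equilibrium ⇒ each member carries load in proportion to AE: A₁E₁ = 2774000 N, A₂E₂ = 172800000 N, ΣAE = 175600000 N.
F₁ = P·A₁E₁/ΣAE = -22800·2774000/175600000 = -360.2 N.

-0.360 kN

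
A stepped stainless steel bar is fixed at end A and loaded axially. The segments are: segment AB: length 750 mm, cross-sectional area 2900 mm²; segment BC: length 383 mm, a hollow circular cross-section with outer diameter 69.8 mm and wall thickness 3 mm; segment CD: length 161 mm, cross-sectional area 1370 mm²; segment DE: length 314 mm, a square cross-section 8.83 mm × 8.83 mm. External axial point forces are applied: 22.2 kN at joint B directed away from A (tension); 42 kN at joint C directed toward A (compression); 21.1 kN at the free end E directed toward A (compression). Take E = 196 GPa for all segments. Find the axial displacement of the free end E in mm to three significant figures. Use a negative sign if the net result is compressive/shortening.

Internal axial forces (sectioning from the free end, tension +): N_DE = -21.1 kN, N_CD = -21.1 kN, N_BC = -63.1 kN, N_AB = -40.9 kN.
A_BC = 629.6 mm².
A_DE = 77.97 mm².
δ_AB = -40900·750/(2900·196000) = -0.05397 mm
δ_BC = -63100·383/(629.6·196000) = -0.1959 mm
δ_CD = -21100·161/(1370·196000) = -0.01265 mm
δ_DE = -21100·314/(77.97·196000) = -0.4335 mm
δ = Σδ_i = -0.696 mm.

-0.696 mm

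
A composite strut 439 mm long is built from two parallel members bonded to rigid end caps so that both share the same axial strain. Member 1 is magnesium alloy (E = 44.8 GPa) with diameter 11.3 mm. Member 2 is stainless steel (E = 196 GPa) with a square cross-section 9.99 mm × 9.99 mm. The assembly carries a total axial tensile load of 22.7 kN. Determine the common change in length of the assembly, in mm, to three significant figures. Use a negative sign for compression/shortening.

0.414 mm

A_1 = 100.3 mm².
A_2 = 99.8 mm².
Equal strain + equilibrium ⇒ each member carries load in proportion to AE: A₁E₁ = 4493000 N, A₂E₂ = 19560000 N, ΣAE = 24050000 N.
δ = PL/ΣAE = 22700·439/24050000 = 0.4143 mm.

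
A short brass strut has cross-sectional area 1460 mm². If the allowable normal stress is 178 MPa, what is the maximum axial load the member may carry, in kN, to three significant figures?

260 kN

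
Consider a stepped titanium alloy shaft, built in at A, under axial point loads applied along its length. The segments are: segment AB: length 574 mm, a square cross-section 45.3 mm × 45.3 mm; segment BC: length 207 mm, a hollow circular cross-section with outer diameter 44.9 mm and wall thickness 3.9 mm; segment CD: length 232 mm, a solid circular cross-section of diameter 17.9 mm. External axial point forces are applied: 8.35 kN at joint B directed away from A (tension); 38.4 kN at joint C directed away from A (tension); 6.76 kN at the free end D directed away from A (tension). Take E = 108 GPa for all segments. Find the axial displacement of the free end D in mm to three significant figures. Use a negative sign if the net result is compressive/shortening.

0.369 mm

Internal axial forces (sectioning from the free end, tension +): N_CD = 6.76 kN, N_BC = 45.16 kN, N_AB = 53.51 kN.
A_AB = 2052 mm².
A_BC = 502.3 mm².
A_CD = 251.6 mm².
δ_AB = 53510·574/(2052·108000) = 0.1386 mm
δ_BC = 45160·207/(502.3·108000) = 0.1723 mm
δ_CD = 6760·232/(251.6·108000) = 0.05771 mm
δ = Σδ_i = 0.3686 mm.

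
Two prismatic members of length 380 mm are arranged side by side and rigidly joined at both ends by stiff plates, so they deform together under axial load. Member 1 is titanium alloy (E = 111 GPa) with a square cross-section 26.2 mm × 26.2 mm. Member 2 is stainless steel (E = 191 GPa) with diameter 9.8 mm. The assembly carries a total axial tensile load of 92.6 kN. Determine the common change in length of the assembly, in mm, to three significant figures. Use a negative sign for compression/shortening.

0.388 mm

A_1 = 686.4 mm².
A_2 = 75.43 mm².
Equal strain + equilibrium ⇒ each member carries load in proportion to AE: A₁E₁ = 76190000 N, A₂E₂ = 14410000 N, ΣAE = 90600000 N.
δ = PL/ΣAE = 92600·380/90600000 = 0.3884 mm.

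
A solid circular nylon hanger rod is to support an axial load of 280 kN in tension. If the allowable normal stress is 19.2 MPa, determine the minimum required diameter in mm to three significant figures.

136 mm

Required area A ≥ P/σ_allow = 280000/19.2 = 14580 mm².
For a solid circular section, d ≥ √(4A/π) = 136.3 mm.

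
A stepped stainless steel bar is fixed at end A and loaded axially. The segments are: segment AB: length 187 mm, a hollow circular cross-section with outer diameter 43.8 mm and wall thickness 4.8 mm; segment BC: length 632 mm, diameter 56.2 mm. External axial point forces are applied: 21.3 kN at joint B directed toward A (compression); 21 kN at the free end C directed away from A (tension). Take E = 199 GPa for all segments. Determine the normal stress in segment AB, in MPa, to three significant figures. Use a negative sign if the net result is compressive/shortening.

Internal axial forces (sectioning from the free end, tension +): N_BC = 21 kN, N_AB = -0.3 kN.
A_AB = 588.1 mm².
σ_AB = N_AB/A_AB = -300/588.1 = -0.5101 MPa.

-0.510 MPa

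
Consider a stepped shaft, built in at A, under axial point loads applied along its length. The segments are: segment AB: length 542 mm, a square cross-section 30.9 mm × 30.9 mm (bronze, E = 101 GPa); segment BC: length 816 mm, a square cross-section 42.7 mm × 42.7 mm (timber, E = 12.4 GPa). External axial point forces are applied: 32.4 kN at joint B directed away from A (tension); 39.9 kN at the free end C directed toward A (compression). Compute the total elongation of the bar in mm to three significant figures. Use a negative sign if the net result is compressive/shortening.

-1.48 mm

Internal axial forces (sectioning from the free end, tension +): N_BC = -39.9 kN, N_AB = -7.5 kN.
A_AB = 954.8 mm².
A_BC = 1823 mm².
δ_AB = -7500·542/(954.8·101000) = -0.04215 mm
δ_BC = -39900·816/(1823·12400) = -1.44 mm
δ = Σδ_i = -1.482 mm.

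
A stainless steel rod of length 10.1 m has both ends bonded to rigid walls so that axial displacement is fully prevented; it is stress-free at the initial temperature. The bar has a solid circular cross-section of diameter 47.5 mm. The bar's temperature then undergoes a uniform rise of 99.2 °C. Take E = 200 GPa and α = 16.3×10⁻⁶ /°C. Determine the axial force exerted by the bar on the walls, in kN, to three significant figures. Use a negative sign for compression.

Free thermal expansion αLΔT = 16.3e-6 · 10100 · 99.2 = 16.33 mm.
The walls impose strain ε = −(16.33)/10100 = -1.6170e-03; σ = Eε = 200000 · -1.6170e-03 = -323.4 MPa.
Wall reaction R = σ·A = -323.4·1772 = -573100 N = -573.1 kN.

-573 kN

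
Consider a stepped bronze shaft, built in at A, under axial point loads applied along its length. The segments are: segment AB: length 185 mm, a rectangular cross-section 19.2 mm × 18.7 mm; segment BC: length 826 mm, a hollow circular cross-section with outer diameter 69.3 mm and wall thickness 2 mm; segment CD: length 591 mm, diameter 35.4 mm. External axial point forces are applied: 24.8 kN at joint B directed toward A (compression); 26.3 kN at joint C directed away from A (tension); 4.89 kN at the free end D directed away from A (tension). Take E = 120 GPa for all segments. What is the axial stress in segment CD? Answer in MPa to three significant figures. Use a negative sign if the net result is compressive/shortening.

Internal axial forces (sectioning from the free end, tension +): N_CD = 4.89 kN, N_BC = 31.19 kN, N_AB = 6.39 kN.
A_CD = 984.2 mm².
σ_CD = N_CD/A_CD = 4890/984.2 = 4.968 MPa.

4.97 MPa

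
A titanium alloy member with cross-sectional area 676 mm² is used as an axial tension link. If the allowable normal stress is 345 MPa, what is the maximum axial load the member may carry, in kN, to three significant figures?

P_max = σ_allow · A = 345 · 676 = 233200 N = 233.2 kN.

233 kN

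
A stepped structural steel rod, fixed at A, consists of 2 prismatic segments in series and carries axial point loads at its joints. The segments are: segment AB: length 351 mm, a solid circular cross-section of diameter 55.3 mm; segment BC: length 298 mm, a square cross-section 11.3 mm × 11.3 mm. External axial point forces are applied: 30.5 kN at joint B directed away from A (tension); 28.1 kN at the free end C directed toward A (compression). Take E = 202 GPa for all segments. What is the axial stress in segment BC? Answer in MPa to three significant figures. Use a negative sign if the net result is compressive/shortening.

-220 MPa

Internal axial forces (sectioning from the free end, tension +): N_BC = -28.1 kN, N_AB = 2.4 kN.
A_BC = 127.7 mm².
σ_BC = N_BC/A_BC = -28100/127.7 = -220.1 MPa.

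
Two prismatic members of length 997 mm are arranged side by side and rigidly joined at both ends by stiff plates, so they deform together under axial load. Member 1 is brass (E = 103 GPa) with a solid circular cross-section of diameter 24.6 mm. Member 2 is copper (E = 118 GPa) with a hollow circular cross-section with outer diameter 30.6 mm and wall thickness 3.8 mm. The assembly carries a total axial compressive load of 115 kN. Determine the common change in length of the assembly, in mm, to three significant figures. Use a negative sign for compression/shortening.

-1.32 mm

A_1 = 475.3 mm².
A_2 = 319.9 mm².
Equal strain + equilibrium ⇒ each member carries load in proportion to AE: A₁E₁ = 48960000 N, A₂E₂ = 37750000 N, ΣAE = 86710000 N.
δ = PL/ΣAE = -115000·997/86710000 = -1.322 mm.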